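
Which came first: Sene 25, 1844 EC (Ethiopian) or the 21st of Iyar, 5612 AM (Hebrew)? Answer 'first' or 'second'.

second

First date → JDN 2397671; second date → JDN 2397619.
JDN 2397619 < JDN 2397671, so the second date is earlier.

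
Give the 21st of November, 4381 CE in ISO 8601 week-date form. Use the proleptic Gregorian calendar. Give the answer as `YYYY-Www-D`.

The weekday is Saturday (ISO weekday 6).
That Saturday belongs to ISO week 47 of ISO year 4381.

4381-W47-6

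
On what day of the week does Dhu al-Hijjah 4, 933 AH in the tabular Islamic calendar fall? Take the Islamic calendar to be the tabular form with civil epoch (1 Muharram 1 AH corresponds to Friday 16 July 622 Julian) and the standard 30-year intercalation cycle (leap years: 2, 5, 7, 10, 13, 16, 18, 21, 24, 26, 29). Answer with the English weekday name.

This is JDN 2279038 (11 September 1527 Gregorian).
Since JDN mod 7 = 6 (0 = Monday), the day is Sunday.

Sunday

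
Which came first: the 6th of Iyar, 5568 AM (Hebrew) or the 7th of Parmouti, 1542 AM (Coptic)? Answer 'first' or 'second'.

The two dates have Julian Day Numbers 2381541 and 2388096 respectively.
Since 2381541 < 2388096, the first date comes first.

first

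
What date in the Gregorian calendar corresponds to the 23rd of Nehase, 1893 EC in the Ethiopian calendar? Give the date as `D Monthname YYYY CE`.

Both dates share Julian Day Number 2415626; in the Gregorian calendar that is 29 August 1901 CE.

29 August 1901 CE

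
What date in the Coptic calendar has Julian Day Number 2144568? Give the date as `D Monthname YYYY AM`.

11 Epip 875 AM

JDN 2144568 is 12 July 1159 in the proleptic Gregorian calendar.
In the Coptic calendar that day is 11 Epip 875 AM.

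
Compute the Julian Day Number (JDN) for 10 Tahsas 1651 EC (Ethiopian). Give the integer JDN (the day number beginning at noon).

Equivalently 16 December 1658 (Gregorian).
JDN 2299161 is 15 October 1582 CE (Gregorian); the target day is +27821 days from there, so JDN = 2326982.

2326982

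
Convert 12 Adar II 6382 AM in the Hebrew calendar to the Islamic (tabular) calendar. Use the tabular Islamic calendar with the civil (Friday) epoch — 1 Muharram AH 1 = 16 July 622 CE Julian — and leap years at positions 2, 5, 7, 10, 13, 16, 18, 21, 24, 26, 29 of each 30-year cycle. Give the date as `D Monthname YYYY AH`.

Both dates share Julian Day Number 2678801; in the tabular Islamic calendar that is 12 Muharram 2062 AH.

12 Muharram 2062 AH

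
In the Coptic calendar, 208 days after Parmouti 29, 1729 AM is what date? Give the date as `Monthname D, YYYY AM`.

Counting 208 days forward from JDN 2456420 reaches JDN 2456628, which is Hathor 22, 1730 AM.

Hathor 22, 1730 AM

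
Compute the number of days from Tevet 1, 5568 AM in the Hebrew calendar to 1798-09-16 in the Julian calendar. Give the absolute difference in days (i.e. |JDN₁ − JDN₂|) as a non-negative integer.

3382

JDN of the first date = 2381418.
JDN of the second date = 2378036.
|2378036 − 2381418| = 3382.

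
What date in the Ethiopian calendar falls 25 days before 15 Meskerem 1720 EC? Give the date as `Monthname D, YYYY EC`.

Counting 25 days back from JDN 2352100 reaches JDN 2352075, which is Nehase 26, 1719 EC.

Nehase 26, 1719 EC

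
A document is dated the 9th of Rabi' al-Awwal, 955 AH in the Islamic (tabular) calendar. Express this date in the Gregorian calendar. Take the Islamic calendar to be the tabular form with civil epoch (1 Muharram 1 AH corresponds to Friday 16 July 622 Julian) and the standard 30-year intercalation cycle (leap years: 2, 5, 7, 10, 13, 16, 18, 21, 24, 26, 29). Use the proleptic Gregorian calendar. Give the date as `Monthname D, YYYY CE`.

Both dates share Julian Day Number 2286573; in the Gregorian calendar that is 28 April 1548 CE.

April 28, 1548 CE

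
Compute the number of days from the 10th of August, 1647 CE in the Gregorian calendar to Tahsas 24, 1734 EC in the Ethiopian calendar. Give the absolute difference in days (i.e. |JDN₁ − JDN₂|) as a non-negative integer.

First date → JDN 2322836; second date → JDN 2357312.
The interval is |2322836 − 2357312| = 34476 days.

34476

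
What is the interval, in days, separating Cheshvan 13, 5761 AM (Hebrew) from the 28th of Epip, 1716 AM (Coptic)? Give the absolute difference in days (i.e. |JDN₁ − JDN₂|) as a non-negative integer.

99

JDN of the first date = 2451860.
JDN of the second date = 2451761.
|2451761 − 2451860| = 99.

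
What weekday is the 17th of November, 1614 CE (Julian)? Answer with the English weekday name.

Equivalently 27 November 1614 Gregorian, JDN 2310892.
JDN 2310892 mod 7 = 3, and JDN 0 was a Monday, so this is a Thursday.

Thursday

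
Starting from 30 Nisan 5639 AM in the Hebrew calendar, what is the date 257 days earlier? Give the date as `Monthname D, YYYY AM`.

Av 10, 5638 AM

The starting date is JDN 2407463; 2407463 − 257 = 2407206.
JDN 2407206 corresponds to Av 10, 5638 AM.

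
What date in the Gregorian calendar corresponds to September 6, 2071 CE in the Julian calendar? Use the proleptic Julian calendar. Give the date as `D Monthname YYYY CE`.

At this point the Julian calendar is 13 days behind the Gregorian.
6 September 2071 Julian + 13 days → 19 September 2071 Gregorian.

19 September 2071 CE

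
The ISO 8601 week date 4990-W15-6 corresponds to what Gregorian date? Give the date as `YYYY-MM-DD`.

4990-04-17

ISO week 1 of 4990 is the week containing the first Thursday of 4990.
Week 15, day 6 (Saturday) lands on 4990-04-17.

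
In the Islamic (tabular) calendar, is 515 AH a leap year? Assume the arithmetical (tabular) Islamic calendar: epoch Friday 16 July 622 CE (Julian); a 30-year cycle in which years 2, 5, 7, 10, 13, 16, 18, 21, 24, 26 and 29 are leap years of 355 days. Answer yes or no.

Year 515 AH is year 5 of its 30-year cycle; leap positions are 2, 5, 7, 10, 13, 16, 18, 21, 24, 26, 29, so it is a leap year (355 days).

yes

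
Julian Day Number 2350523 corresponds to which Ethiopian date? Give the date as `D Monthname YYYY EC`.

The Gregorian equivalent of JDN 2350523 is 31 May 1723.
In the Ethiopian calendar that day is 25 Ginbot 1715 EC.

25 Ginbot 1715 EC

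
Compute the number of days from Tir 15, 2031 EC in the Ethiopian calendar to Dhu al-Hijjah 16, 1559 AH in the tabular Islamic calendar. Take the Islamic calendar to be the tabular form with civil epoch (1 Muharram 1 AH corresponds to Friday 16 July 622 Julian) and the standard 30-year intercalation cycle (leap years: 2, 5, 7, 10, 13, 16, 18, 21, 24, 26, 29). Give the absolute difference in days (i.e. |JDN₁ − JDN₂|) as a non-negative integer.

First date → JDN 2465812; second date → JDN 2500883.
The interval is |2465812 − 2500883| = 35071 days.

35071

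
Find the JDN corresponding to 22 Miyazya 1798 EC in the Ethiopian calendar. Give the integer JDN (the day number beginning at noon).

Equivalently 29 April 1806 (Gregorian).
JDN 2299161 is 15 October 1582 CE (Gregorian); the target day is +81645 days from there, so JDN = 2380806.

2380806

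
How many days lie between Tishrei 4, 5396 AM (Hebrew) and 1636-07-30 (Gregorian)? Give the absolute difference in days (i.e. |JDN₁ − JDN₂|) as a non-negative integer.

318

First date → JDN 2318490; second date → JDN 2318808.
The interval is |2318490 − 2318808| = 318 days.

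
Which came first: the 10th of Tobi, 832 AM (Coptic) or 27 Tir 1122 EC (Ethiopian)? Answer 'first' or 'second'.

first

Converting both to JDN: 2128682 vs 2133812; the smaller is the first.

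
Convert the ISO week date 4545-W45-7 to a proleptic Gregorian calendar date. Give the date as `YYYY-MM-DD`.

ISO week 1 of 4545 is the week containing the first Thursday of 4545.
Week 45, day 7 (Sunday) lands on 4545-11-14.

4545-11-14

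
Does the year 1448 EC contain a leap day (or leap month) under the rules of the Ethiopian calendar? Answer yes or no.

1448 mod 4 = 0; in the Ethiopian calendar a year is leap when year mod 4 = 3, so it is a common year.

no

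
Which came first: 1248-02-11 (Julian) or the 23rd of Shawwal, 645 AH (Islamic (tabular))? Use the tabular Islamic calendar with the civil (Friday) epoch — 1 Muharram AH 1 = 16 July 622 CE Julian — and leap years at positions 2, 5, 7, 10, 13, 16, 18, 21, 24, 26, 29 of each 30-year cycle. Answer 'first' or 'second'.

first

The two dates have Julian Day Numbers 2176931 and 2176940 respectively.
Since 2176931 < 2176940, the first date comes first.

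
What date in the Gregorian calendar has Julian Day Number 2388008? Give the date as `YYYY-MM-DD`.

JDN 2451545 is 1 Jan 2000; 2388008 is −63537 days from there.

1826-01-16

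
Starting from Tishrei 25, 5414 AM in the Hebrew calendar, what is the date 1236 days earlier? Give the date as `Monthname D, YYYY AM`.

Iyar 28, 5410 AM

JDN of Tishrei 25, 5414 AM = 2325095.
2325095 − 1236 = 2323859.
JDN 2323859 in the Hebrew calendar is Iyar 28, 5410 AM.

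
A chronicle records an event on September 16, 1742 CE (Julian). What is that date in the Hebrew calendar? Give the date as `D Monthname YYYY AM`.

Both dates share Julian Day Number 2357582; in the Hebrew calendar that is 28 Elul 5502 AM.

28 Elul 5502 AM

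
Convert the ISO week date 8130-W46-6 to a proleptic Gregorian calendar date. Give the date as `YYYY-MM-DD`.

ISO week 1 of 8130 is the week containing the first Thursday of 8130.
Week 46, day 6 (Saturday) lands on 8130-11-18.

8130-11-18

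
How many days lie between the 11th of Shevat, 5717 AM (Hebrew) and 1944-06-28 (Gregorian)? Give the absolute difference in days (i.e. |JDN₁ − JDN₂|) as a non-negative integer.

4582

JDN of the first date = 2435852.
JDN of the second date = 2431270.
|2431270 − 2435852| = 4582.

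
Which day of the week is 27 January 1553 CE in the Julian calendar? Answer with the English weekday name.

Friday

Equivalently 6 February 1553 Gregorian, JDN 2288318.
2288318 ≡ 4 (mod 7); counting from Monday = 0 gives Friday.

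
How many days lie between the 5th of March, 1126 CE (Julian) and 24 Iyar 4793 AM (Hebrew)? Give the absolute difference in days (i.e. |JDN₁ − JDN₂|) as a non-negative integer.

First date → JDN 2132393; second date → JDN 2098477.
The interval is |2132393 − 2098477| = 33916 days.

33916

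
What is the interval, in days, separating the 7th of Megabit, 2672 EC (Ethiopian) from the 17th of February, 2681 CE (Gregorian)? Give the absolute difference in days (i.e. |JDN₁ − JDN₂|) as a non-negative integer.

First date → JDN 2699990; second date → JDN 2700323.
The interval is |2699990 − 2700323| = 333 days.

333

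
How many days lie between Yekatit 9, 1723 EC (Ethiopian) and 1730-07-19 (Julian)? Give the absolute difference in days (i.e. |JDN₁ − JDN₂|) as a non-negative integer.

199

First date → JDN 2353339; second date → JDN 2353140.
The interval is |2353339 − 2353140| = 199 days.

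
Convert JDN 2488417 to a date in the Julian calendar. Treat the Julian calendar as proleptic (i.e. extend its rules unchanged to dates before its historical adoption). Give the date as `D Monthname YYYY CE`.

The Gregorian equivalent of JDN 2488417 is 14 December 2100.
In the Julian calendar that day is 30 November 2100 CE.

30 November 2100 CE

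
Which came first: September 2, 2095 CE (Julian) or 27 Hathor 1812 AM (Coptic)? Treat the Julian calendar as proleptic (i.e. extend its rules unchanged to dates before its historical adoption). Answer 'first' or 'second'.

first

Converting both to JDN: 2486501 vs 2486584; the smaller is the first.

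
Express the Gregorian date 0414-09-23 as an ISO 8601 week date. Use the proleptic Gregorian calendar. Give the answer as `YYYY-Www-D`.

The weekday is Tuesday (ISO weekday 2).
That Tuesday belongs to ISO week 39 of ISO year 414.

0414-W39-2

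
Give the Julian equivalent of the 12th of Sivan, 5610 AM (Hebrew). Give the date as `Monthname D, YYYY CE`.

Julian Day Number of the source date = 2396901.
Converting JDN 2396901 to the Julian calendar gives 11 May 1850 CE.

May 11, 1850 CE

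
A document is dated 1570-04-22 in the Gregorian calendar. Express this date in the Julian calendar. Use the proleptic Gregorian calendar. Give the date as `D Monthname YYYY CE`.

At this point the Julian calendar is 10 days behind the Gregorian.
22 April 1570 Gregorian − 10 days → 12 April 1570 Julian.

12 April 1570 CE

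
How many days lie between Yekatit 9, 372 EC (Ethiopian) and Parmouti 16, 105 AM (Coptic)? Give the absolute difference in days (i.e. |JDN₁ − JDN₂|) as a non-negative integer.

First date → JDN 1859887; second date → JDN 1863241.
The interval is |1859887 − 1863241| = 3354 days.

3354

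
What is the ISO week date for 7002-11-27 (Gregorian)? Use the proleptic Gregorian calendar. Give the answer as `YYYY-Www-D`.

7002-W47-6

The weekday is Saturday (ISO weekday 6).
That Saturday belongs to ISO week 47 of ISO year 7002.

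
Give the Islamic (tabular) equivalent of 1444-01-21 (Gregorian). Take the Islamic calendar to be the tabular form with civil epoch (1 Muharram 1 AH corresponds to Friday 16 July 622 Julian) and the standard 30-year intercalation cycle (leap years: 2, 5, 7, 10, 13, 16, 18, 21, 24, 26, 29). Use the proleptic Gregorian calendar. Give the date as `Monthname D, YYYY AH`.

Ramadan 21, 847 AH

Both dates share Julian Day Number 2248490; in the tabular Islamic calendar that is 21 Ramadan 847 AH.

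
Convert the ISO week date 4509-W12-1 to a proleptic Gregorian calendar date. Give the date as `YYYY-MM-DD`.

4509-03-18

ISO week 1 of 4509 is the week containing the first Thursday of 4509.
Week 12, day 1 (Monday) lands on 4509-03-18.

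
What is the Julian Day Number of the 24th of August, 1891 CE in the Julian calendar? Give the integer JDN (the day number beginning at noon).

2411981

Equivalently 5 September 1891 (Gregorian).
JDN 2451545 is 1 January 2000 CE (Gregorian); the target day is −39564 days from there, so JDN = 2411981.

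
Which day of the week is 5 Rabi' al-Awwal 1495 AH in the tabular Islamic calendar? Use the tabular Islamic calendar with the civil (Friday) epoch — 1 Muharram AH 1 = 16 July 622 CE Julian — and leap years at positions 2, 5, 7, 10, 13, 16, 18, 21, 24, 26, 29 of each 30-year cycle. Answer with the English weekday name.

Friday

In the Gregorian calendar this is 25 March 2072 (JDN 2477927).
Since JDN mod 7 = 4 (0 = Monday), the day is Friday.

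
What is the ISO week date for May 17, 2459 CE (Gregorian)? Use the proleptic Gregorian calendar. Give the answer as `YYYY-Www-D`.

The weekday is Saturday (ISO weekday 6).
That Saturday belongs to ISO week 20 of ISO year 2459.

2459-W20-6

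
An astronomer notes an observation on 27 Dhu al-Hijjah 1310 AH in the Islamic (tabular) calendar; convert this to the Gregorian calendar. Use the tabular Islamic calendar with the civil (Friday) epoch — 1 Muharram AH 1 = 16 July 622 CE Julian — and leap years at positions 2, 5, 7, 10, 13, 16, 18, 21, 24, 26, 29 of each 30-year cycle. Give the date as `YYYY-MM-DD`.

1893-07-12

Julian Day Number of the source date = 2412657.
Converting JDN 2412657 to the Gregorian calendar gives 12 July 1893 CE.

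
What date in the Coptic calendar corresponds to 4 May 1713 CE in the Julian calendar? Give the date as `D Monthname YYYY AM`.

Julian Day Number of the source date = 2346855.
Converting JDN 2346855 to the Coptic calendar gives 9 Pashons 1429 AM.

9 Pashons 1429 AM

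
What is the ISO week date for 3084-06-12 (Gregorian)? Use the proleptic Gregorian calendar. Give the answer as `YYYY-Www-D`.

3084-W24-4

The weekday is Thursday (ISO weekday 4).
That Thursday belongs to ISO week 24 of ISO year 3084.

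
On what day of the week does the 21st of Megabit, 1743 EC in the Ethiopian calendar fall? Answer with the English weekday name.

Sunday

In the Gregorian calendar this is 28 March 1751 (JDN 2360686).
Since JDN mod 7 = 6 (0 = Monday), the day is Sunday.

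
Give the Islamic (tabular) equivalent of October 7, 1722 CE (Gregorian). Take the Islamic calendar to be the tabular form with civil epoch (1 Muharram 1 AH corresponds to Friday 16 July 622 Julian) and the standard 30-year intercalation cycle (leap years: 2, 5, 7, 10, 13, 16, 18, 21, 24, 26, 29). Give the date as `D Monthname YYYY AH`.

26 Dhu al-Hijjah 1134 AH

Both dates share Julian Day Number 2350287; in the tabular Islamic calendar that is 26 Dhu al-Hijjah 1134 AH.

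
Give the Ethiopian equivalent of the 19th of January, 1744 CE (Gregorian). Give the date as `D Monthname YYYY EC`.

12 Tir 1736 EC

Both dates share Julian Day Number 2358061; in the Ethiopian calendar that is 12 Tir 1736 EC.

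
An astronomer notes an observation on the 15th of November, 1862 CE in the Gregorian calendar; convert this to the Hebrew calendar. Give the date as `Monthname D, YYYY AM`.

Julian Day Number of the source date = 2401460.
Converting JDN 2401460 to the Hebrew calendar gives 22 Cheshvan 5623 AM.

Cheshvan 22, 5623 AM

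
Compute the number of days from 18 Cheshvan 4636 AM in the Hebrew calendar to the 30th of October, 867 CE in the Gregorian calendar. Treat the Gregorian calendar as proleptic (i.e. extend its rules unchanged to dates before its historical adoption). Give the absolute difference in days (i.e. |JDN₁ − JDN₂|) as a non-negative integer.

First date → JDN 2040946; second date → JDN 2038028.
The interval is |2040946 − 2038028| = 2918 days.

2918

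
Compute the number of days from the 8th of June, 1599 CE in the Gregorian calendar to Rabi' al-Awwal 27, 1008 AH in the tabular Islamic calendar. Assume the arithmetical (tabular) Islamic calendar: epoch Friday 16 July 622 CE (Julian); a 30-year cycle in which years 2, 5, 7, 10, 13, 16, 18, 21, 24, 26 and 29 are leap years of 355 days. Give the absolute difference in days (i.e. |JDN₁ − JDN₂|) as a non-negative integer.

First date → JDN 2305241; second date → JDN 2305372.
The interval is |2305241 − 2305372| = 131 days.

131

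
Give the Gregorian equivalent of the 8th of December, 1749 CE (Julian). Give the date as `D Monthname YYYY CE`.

19 December 1749 CE

The Julian–Gregorian offset here is 11 days (Julian trailing).
8 December 1749 Julian + 11 days → 19 December 1749 Gregorian.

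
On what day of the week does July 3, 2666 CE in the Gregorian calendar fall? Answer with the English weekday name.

Tuesday

2694980 ≡ 1 (mod 7); counting from Monday = 0 gives Tuesday.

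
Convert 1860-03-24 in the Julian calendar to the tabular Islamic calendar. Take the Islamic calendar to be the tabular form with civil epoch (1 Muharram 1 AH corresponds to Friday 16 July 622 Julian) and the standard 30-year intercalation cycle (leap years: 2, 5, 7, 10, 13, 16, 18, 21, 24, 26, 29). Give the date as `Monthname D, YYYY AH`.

Julian Day Number of the source date = 2400506.
Converting JDN 2400506 to the tabular Islamic calendar gives 14 Ramadan 1276 AH.

Ramadan 14, 1276 AH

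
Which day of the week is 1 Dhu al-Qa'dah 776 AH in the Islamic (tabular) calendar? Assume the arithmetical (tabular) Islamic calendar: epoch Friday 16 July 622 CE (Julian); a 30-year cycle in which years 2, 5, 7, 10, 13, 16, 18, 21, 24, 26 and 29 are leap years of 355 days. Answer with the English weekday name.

Tuesday

This is JDN 2223369 (11 April 1375 Gregorian).
2223369 ≡ 1 (mod 7); counting from Monday = 0 gives Tuesday.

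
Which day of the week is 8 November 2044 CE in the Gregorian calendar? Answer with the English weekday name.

Tuesday

JDN 2467928 mod 7 = 1, and JDN 0 was a Monday, so this is a Tuesday.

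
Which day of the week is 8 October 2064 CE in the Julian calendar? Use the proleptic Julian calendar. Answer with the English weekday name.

Tuesday

In the Gregorian calendar this is 21 October 2064 (JDN 2475215).
Since JDN mod 7 = 1 (0 = Monday), the day is Tuesday.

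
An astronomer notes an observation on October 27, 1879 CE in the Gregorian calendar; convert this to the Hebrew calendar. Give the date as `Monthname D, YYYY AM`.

Julian Day Number of the source date = 2407650.
Converting JDN 2407650 to the Hebrew calendar gives 10 Cheshvan 5640 AM.

Cheshvan 10, 5640 AM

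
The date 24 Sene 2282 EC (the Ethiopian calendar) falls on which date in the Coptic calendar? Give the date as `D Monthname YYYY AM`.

24 Paoni 2006 AM

Julian Day Number of the source date = 2557649.
Converting JDN 2557649 to the Coptic calendar gives 24 Paoni 2006 AM.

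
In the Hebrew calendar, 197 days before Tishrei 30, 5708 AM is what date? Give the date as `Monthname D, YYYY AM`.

JDN of Tishrei 30, 5708 AM = 2432473.
2432473 − 197 = 2432276.
JDN 2432276 in the Hebrew calendar is Nisan 10, 5707 AM.

Nisan 10, 5707 AM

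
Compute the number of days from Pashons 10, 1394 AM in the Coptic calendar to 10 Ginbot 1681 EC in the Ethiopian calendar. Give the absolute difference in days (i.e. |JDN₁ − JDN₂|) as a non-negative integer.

JDN of the first date = 2334072.
JDN of the second date = 2338090.
|2338090 − 2334072| = 4018.

4018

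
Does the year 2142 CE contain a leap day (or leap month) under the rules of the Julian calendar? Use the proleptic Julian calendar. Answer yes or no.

no

2142 mod 4 = 2, so it is a common year in the Julian calendar.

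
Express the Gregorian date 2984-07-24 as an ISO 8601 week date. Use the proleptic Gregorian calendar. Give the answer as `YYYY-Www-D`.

The weekday is Saturday (ISO weekday 6).
That Saturday belongs to ISO week 30 of ISO year 2984.

2984-W30-6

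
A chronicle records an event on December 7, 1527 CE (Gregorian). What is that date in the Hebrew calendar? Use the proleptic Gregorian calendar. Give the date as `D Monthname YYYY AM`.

4 Tevet 5288 AM

Julian Day Number of the source date = 2279125.
Converting JDN 2279125 to the Hebrew calendar gives 4 Tevet 5288 AM.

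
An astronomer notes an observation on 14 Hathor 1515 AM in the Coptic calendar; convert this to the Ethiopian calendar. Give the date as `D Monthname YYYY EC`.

14 Hidar 1791 EC

Both dates share Julian Day Number 2378091; in the Ethiopian calendar that is 14 Hidar 1791 EC.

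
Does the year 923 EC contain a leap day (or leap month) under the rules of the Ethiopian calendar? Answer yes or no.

923 mod 4 = 3; in the Ethiopian calendar a year is leap when year mod 4 = 3, so it is a leap year.

yes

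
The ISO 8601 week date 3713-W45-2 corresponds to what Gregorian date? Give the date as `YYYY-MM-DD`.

3713-11-07

ISO week 1 of 3713 is the week containing the first Thursday of 3713.
Week 45, day 2 (Tuesday) lands on 3713-11-07.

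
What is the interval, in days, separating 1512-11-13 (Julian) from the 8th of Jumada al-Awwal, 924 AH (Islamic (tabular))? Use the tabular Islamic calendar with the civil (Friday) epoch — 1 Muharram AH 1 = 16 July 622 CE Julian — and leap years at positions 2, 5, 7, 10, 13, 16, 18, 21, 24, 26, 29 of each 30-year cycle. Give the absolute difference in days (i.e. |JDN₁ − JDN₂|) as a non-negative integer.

JDN of the first date = 2273633.
JDN of the second date = 2275645.
|2275645 − 2273633| = 2012.

2012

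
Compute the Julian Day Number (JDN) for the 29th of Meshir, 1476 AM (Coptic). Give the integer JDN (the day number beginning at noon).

2363952

In the Gregorian calendar the same day is 6 March 1760.
JDN 2400001 is 17 November 1858 CE (Gregorian), MJD 0; the target day is −36049 days from there, so JDN = 2363952.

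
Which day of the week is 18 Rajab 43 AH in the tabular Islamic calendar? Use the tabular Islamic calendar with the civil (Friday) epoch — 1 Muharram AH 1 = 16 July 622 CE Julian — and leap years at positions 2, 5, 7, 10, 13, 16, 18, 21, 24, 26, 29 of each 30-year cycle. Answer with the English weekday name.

Thursday

In the proleptic Gregorian calendar this is 29 October 663 (JDN 1963517).
JDN 1963517 mod 7 = 3, and JDN 0 was a Monday, so this is a Thursday.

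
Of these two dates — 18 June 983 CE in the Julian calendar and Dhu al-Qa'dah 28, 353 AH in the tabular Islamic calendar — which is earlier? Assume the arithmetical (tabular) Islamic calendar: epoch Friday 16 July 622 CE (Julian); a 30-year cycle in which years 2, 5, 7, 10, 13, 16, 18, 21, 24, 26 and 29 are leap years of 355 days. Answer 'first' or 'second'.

second

The two dates have Julian Day Numbers 2080267 and 2073499 respectively.
Since 2073499 < 2080267, the second date comes first.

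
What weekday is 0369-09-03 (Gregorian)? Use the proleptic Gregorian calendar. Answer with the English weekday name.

Since JDN mod 7 = 2 (0 = Monday), the day is Wednesday.

Wednesday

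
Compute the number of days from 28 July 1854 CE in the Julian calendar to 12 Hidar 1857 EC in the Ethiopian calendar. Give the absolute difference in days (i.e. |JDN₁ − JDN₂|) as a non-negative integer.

3756

First date → JDN 2398440; second date → JDN 2402196.
The interval is |2398440 − 2402196| = 3756 days.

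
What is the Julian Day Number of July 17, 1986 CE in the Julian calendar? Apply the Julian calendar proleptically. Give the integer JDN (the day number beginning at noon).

In the Gregorian calendar the same day is 30 July 1986.
JDN 2400001 is 17 November 1858 CE (Gregorian), MJD 0; the target day is +46641 days from there, so JDN = 2446642.

2446642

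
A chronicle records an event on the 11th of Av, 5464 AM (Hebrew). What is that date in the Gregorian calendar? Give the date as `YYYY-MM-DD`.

1704-08-11

Julian Day Number of the source date = 2343656.
Converting JDN 2343656 to the Gregorian calendar gives 11 August 1704 CE.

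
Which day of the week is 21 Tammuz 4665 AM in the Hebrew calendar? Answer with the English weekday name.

Wednesday

Equivalently 1 July 905 Gregorian, JDN 2051786.
2051786 ≡ 2 (mod 7); counting from Monday = 0 gives Wednesday.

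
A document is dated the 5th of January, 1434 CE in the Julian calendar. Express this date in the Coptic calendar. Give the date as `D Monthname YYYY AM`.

10 Tobi 1150 AM

Both dates share Julian Day Number 2244831; in the Coptic calendar that is 10 Tobi 1150 AM.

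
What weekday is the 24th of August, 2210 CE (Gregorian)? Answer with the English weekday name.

Friday

JDN 2528481 mod 7 = 4, and JDN 0 was a Monday, so this is a Friday.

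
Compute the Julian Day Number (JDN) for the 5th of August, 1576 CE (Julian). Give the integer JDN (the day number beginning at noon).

In the proleptic Gregorian calendar the same day is 15 August 1576.
JDN 2400001 is 17 November 1858 CE (Gregorian), MJD 0; the target day is −103092 days from there, so JDN = 2296909.

2296909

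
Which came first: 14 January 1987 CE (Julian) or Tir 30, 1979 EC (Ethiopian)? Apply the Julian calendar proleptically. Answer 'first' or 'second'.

The two dates have Julian Day Numbers 2446823 and 2446834 respectively.
Since 2446823 < 2446834, the first date comes first.

first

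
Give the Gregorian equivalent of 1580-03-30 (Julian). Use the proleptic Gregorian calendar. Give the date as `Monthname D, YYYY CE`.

The Julian–Gregorian offset here is 10 days (Julian trailing).
30 March 1580 Julian + 10 days → 9 April 1580 Gregorian.

April 9, 1580 CE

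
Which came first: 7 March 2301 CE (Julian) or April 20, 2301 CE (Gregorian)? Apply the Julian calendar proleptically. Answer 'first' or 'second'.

First date → JDN 2561564; second date → JDN 2561592.
JDN 2561564 < JDN 2561592, so the first date is earlier.

first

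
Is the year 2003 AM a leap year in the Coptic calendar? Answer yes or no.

yes

2003 mod 4 = 3; in the Coptic calendar a year is leap when year mod 4 = 3, so it is a leap year.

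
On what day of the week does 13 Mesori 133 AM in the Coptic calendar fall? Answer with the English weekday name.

This is JDN 1873585 (7 August 417 Gregorian).
1873585 ≡ 0 (mod 7); counting from Monday = 0 gives Monday.

Monday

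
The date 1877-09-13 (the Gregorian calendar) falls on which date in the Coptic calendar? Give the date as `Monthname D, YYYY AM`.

Thout 4, 1594 AM

Both dates share Julian Day Number 2406876; in the Coptic calendar that is 4 Thout 1594 AM.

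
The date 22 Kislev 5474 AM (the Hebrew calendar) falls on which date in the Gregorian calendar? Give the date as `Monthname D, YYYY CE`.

Julian Day Number of the source date = 2347064.
Converting JDN 2347064 to the Gregorian calendar gives 10 December 1713 CE.

December 10, 1713 CE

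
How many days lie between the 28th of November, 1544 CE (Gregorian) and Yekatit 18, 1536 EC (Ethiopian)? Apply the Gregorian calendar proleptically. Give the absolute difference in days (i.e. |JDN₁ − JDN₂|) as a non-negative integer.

279

JDN of the first date = 2285326.
JDN of the second date = 2285047.
|2285047 − 2285326| = 279.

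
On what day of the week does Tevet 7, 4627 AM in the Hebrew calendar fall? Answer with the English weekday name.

Thursday

This is JDN 2037717 (23 December 866 Gregorian).
2037717 ≡ 3 (mod 7); counting from Monday = 0 gives Thursday.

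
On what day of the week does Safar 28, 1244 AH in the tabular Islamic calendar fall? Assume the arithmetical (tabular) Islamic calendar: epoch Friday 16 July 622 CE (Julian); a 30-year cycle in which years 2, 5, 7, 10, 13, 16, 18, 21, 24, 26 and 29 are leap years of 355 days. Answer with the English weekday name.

This is JDN 2388975 (9 September 1828 Gregorian).
2388975 ≡ 1 (mod 7); counting from Monday = 0 gives Tuesday.

Tuesday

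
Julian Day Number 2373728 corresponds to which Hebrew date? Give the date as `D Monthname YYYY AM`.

The Gregorian equivalent of JDN 2373728 is 11 December 1786.
In the Hebrew calendar that day is 20 Kislev 5547 AM.

20 Kislev 5547 AM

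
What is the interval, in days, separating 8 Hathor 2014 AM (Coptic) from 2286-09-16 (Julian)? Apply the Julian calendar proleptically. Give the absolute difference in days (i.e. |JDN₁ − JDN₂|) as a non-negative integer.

4067

JDN of the first date = 2560345.
JDN of the second date = 2556278.
|2556278 − 2560345| = 4067.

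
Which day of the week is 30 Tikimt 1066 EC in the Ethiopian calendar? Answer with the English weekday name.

Sunday

In the proleptic Gregorian calendar this is 2 November 1073 (JDN 2113271).
Since JDN mod 7 = 6 (0 = Monday), the day is Sunday.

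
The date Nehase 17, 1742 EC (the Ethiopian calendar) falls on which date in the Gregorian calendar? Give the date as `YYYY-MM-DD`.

1750-08-21

Both dates share Julian Day Number 2360467; in the Gregorian calendar that is 21 August 1750 CE.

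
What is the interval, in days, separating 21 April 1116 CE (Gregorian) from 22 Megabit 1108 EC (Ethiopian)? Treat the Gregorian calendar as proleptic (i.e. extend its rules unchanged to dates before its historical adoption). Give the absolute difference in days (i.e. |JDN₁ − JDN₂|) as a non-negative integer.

27

JDN of the first date = 2128781.
JDN of the second date = 2128754.
|2128754 − 2128781| = 27.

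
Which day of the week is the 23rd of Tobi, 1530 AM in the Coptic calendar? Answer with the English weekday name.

Sunday

This is JDN 2383639 (30 January 1814 Gregorian).
2383639 ≡ 6 (mod 7); counting from Monday = 0 gives Sunday.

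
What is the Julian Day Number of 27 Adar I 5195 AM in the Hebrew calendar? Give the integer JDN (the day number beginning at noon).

2245248

Equivalently 7 March 1435 (proleptic Gregorian).
JDN 2400001 is 17 November 1858 CE (Gregorian), MJD 0; the target day is −154753 days from there, so JDN = 2245248.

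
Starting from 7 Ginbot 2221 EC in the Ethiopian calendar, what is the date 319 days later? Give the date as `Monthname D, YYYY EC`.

Megabit 21, 2222 EC

Counting 319 days forward from JDN 2535322 reaches JDN 2535641, which is Megabit 21, 2222 EC.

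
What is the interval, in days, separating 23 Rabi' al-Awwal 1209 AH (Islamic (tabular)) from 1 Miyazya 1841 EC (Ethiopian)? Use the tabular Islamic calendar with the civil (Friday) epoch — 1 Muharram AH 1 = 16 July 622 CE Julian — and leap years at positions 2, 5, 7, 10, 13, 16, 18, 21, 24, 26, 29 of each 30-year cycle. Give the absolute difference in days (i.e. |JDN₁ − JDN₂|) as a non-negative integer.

JDN of the first date = 2376596.
JDN of the second date = 2396491.
|2396491 − 2376596| = 19895.

19895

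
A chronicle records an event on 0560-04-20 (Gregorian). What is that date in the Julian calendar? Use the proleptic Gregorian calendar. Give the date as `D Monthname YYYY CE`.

18 April 560 CE

At this point the Julian calendar is 2 days behind the Gregorian.
20 April 560 Gregorian − 2 days → 18 April 560 Julian.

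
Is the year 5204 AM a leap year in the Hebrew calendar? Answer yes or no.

Hebrew year 5204 is year 17 of its 19-year Metonic cycle; leap years are at positions 3, 6, 8, 11, 14, 17, 19, so it is a leap year (13 months).

yes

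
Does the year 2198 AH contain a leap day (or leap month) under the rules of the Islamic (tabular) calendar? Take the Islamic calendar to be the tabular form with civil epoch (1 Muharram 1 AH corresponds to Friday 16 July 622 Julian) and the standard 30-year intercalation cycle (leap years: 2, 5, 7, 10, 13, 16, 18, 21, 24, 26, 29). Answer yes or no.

no

Year 2198 AH is year 8 of its 30-year cycle; leap positions are 2, 5, 7, 10, 13, 16, 18, 21, 24, 26, 29, so it is a common year (354 days).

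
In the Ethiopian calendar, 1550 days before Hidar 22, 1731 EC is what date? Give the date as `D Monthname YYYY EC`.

28 Nehase 1726 EC

JDN of Hidar 22, 1731 EC = 2356184.
2356184 − 1550 = 2354634.
JDN 2354634 in the Ethiopian calendar is 28 Nehase 1726 EC.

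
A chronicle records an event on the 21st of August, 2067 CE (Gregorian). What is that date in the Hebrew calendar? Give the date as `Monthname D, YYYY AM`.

Both dates share Julian Day Number 2476249; in the Hebrew calendar that is 10 Elul 5827 AM.

Elul 10, 5827 AM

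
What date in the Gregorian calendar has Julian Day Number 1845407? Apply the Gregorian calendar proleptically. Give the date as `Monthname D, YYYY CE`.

June 14, 340 CE

JDN 2451545 is 1 Jan 2000; 1845407 is −606138 days from there.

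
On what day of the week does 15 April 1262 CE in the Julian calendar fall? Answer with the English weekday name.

This is JDN 2182108 (22 April 1262 Gregorian).
JDN 2182108 mod 7 = 5, and JDN 0 was a Monday, so this is a Saturday.

Saturday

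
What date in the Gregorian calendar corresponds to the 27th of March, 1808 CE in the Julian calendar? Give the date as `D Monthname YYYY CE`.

The Julian–Gregorian offset here is 12 days (Julian trailing).
27 March 1808 Julian + 12 days → 8 April 1808 Gregorian.

8 April 1808 CE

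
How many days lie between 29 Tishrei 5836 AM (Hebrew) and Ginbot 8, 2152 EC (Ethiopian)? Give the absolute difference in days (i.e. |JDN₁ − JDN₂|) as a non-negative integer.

JDN of the first date = 2479219.
JDN of the second date = 2510121.
|2510121 − 2479219| = 30902.

30902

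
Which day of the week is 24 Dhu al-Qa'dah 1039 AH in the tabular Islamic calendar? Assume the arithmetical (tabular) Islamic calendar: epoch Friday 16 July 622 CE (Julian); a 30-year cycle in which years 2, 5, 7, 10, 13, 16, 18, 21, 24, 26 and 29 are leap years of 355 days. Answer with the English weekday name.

In the Gregorian calendar this is 5 July 1630 (JDN 2316591).
JDN 2316591 mod 7 = 4, and JDN 0 was a Monday, so this is a Friday.

Friday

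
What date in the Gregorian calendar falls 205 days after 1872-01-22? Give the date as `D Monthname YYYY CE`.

JDN of 1872-01-22 = 2404815.
2404815 + 205 = 2405020.
JDN 2405020 in the Gregorian calendar is 14 August 1872 CE.

14 August 1872 CE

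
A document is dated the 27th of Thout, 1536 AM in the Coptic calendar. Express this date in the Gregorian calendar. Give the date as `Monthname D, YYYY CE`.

Both dates share Julian Day Number 2385715; in the Gregorian calendar that is 7 October 1819 CE.

October 7, 1819 CE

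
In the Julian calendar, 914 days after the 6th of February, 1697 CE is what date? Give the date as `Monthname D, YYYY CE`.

Counting 914 days forward from JDN 2340924 reaches JDN 2341838, which is August 9, 1699 CE.

August 9, 1699 CE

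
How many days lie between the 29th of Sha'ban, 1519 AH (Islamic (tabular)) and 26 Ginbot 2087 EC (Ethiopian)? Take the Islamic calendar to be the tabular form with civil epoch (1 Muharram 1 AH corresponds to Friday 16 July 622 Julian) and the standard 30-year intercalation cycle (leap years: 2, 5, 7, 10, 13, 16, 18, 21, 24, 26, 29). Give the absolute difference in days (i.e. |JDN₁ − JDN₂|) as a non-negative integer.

JDN of the first date = 2486604.
JDN of the second date = 2486397.
|2486397 − 2486604| = 207.

207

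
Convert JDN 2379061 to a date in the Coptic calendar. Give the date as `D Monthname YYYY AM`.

13 Epip 1517 AM

JDN 2379061 is 19 July 1801 in the Gregorian calendar.
In the Coptic calendar that day is 13 Epip 1517 AM.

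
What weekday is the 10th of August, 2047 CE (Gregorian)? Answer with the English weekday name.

2468933 ≡ 5 (mod 7); counting from Monday = 0 gives Saturday.

Saturday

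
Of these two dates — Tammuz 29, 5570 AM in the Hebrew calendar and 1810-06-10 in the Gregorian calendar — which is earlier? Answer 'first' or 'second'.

The two dates have Julian Day Numbers 2382360 and 2382309 respectively.
Since 2382309 < 2382360, the second date comes first.

second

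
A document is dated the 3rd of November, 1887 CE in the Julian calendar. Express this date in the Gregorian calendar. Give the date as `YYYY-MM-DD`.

The Julian–Gregorian offset here is 12 days (Julian trailing).
3 November 1887 Julian + 12 days → 15 November 1887 Gregorian.

1887-11-15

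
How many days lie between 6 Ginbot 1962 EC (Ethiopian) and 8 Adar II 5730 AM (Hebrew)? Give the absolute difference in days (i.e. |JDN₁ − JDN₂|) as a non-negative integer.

59

First date → JDN 2440721; second date → JDN 2440662.
The interval is |2440721 − 2440662| = 59 days.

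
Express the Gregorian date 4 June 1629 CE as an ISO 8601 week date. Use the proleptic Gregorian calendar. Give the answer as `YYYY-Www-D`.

1629-W23-1

The weekday is Monday (ISO weekday 1).
That Monday belongs to ISO week 23 of ISO year 1629.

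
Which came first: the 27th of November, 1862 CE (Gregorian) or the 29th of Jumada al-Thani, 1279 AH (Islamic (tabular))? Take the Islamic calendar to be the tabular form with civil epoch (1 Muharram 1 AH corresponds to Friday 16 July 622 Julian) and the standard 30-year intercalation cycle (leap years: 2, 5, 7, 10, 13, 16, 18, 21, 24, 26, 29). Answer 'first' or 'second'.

Converting both to JDN: 2401472 vs 2401497; the smaller is the first.

first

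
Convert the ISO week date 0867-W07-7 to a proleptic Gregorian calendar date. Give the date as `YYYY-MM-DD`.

ISO week 1 of 867 is the week containing the first Thursday of 867.
Week 7, day 7 (Sunday) lands on 0867-02-20.

0867-02-20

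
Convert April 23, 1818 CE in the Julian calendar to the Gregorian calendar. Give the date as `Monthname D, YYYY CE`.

The Julian–Gregorian offset here is 12 days (Julian trailing).
23 April 1818 Julian + 12 days → 5 May 1818 Gregorian.

May 5, 1818 CE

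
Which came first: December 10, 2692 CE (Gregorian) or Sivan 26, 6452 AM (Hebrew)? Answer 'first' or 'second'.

second

First date → JDN 2704637; second date → JDN 2704476.
JDN 2704476 < JDN 2704637, so the second date is earlier.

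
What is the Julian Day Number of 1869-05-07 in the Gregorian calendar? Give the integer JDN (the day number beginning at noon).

JDN 2451545 is 1 January 2000 CE (Gregorian); the target day is −47720 days from there, so JDN = 2403825.

2403825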